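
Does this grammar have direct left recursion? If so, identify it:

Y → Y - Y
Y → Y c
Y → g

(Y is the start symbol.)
Direct left recursion occurs when N → N α for some non-terminal N (the right-hand side begins with the left-hand side itself).

Y → Y - Y: LEFT RECURSIVE (starts with Y)
Y → Y c: LEFT RECURSIVE (starts with Y)
Y → g: starts with g

The grammar has direct left recursion on: Y.

Answer: Yes, Y is left-recursive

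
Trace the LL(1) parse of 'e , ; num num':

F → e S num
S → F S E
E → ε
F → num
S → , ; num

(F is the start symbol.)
LL(1) parsing maintains a stack (initially the start symbol over $) and the input. At each step: if the stack top is a terminal, match it against the current input token; if it is a non-terminal N, replace it with the RHS of M[N, lookahead] (the unique production whose predict set contains the lookahead).

Stack is shown with the top on the left.

Stack          Input            Action
--------------------------------------
F $            e , ; num num $  output F → e S num
e S num $      e , ; num num $  match 'e'
S num $        , ; num num $    output S → , ; num
, ; num num $  , ; num num $    match ','
; num num $    ; num num $      match ';'
num num $      num num $        match 'num'
num $          num $            match 'num'
$              $                accept

The string is accepted.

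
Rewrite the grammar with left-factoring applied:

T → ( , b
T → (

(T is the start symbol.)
T → ( T'
T' → , b
T' → ε

Left-factoring transforms A → αβ₁ | αβ₂ into A → αA' and A' → β₁ | β₂
(α is the longest common prefix among the alternatives). Repeat until
no nonterminal has two alternatives with a common prefix.

Round 1: T has alternatives sharing prefix '('. Introduce T': T → ( T'
  Add: T' → , b
  Add: T' → ε

No remaining common prefixes — done.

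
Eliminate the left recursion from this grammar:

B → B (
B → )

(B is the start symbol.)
B is directly left-recursive. The standard transformation for
  A → A α₁ | ... | A α_m | β₁ | ... | β_n
is
  A  → β₁ A' | ... | β_n A'
  A' → α₁ A' | ... | α_m A' | ε

B → ) becomes B → ) B'
B → B ( becomes B' → ( B'
Add B' → ε

Resulting grammar:
B → ) B'
B' → ( B'
B' → ε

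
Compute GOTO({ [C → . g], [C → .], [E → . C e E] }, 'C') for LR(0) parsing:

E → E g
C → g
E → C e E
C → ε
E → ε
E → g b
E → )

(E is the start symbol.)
GOTO(I, 'C') = CLOSURE({ [A → αX.β] : [A → α.Xβ] ∈ I, X = 'C' })

Items with dot before 'C', with the dot advanced:
  [E → . C e E] → [E → C . e E]
Closure adds nothing (no advanced item has the dot before a non-terminal).

GOTO = { [E → C . e E] }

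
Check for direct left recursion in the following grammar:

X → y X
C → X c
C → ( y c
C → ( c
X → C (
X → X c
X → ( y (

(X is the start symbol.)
Yes, X is left-recursive

Direct left recursion occurs when N → N α for some non-terminal N (the right-hand side begins with the left-hand side itself).

X → y X: starts with y
C → X c: starts with X
C → ( y c: starts with '('
C → ( c: starts with '('
X → C (: starts with C
X → X c: LEFT RECURSIVE (starts with X)
X → ( y (: starts with '('

The grammar has direct left recursion on: X.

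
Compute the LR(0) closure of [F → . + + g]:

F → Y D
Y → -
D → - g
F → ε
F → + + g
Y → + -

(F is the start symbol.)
{ [F → . + + g] }

Start with: [F → . + + g]
The dot precedes the terminal '+', so nothing is added.

CLOSURE = { [F → . + + g] }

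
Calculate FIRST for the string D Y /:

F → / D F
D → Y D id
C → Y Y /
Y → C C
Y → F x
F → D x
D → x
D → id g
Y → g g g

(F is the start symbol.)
{ '/', 'g', 'id', 'x' }

FIRST sets of the non-terminals involved (from the grammar, by fixed-point iteration):
  FIRST(D) = { '/', 'g', 'id', 'x' }

To compute FIRST(D Y /), process the symbols left to right:
Symbol D is a non-terminal. Add FIRST(D) \ {ε} = { '/', 'g', 'id', 'x' }
D is not nullable (ε ∉ FIRST(D)), so stop here.
FIRST(D Y /) = { '/', 'g', 'id', 'x' }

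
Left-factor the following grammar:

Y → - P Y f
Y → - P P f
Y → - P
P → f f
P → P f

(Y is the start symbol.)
Y → - P Y'
Y' → Y f
Y' → P f
Y' → ε
P → f f
P → P f

Left-factoring transforms A → αβ₁ | αβ₂ into A → αA' and A' → β₁ | β₂
(α is the longest common prefix among the alternatives). Repeat until
no nonterminal has two alternatives with a common prefix.

Round 1: Y has alternatives sharing prefix '- P'. Introduce Y': Y → - P Y'
  Add: Y' → Y f
  Add: Y' → P f
  Add: Y' → ε

No remaining common prefixes — done.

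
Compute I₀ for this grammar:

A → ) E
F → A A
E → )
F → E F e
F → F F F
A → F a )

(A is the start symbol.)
First, augment the grammar with A' → A
I₀ = CLOSURE({ [A' → . A] }):
  [A' → . A] has the dot before A: add [A → . ) E], [A → . F a )]
  [A → . F a )] has the dot before F: add [F → . A A], [F → . E F e], [F → . F F F]
  [F → . E F e] has the dot before E: add [E → . )]
No further items can be added.

I₀ = { [A → . ) E], [A → . F a )], [A' → . A], [E → . )], [F → . A A], [F → . E F e], [F → . F F F] }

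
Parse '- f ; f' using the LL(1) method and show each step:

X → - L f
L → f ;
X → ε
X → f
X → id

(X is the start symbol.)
LL(1) parsing maintains a stack (initially the start symbol over $) and the input. At each step: if the stack top is a terminal, match it against the current input token; if it is a non-terminal N, replace it with the RHS of M[N, lookahead] (the unique production whose predict set contains the lookahead).

Stack is shown with the top on the left.

Stack    Input      Action
--------------------------
X $      - f ; f $  output X → - L f
- L f $  - f ; f $  match '-'
L f $    f ; f $    output L → f ;
f ; f $  f ; f $    match 'f'
; f $    ; f $      match ';'
f $      f $        match 'f'
$        $          accept

The string is accepted.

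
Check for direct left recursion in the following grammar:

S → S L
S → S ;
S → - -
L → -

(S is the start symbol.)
Yes, S is left-recursive

Direct left recursion occurs when N → N α for some non-terminal N (the right-hand side begins with the left-hand side itself).

S → S L: LEFT RECURSIVE (starts with S)
S → S ;: LEFT RECURSIVE (starts with S)
S → - -: starts with '-'
L → -: starts with '-'

The grammar has direct left recursion on: S.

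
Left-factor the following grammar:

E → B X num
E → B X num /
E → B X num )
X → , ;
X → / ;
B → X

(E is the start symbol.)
E → B X num E'
E' → ε
E' → /
E' → )
X → , ;
X → / ;
B → X

Left-factoring transforms A → αβ₁ | αβ₂ into A → αA' and A' → β₁ | β₂
(α is the longest common prefix among the alternatives). Repeat until
no nonterminal has two alternatives with a common prefix.

Round 1: E has alternatives sharing prefix 'B X num'. Introduce E': E → B X num E'
  Add: E' → ε
  Add: E' → /
  Add: E' → )

No remaining common prefixes — done.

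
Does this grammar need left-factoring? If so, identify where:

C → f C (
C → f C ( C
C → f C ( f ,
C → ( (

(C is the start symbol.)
Yes, C has productions with common prefix 'f C ('

Left-factoring is needed when two productions for the same non-terminal
share a common prefix on the right-hand side.

Productions for C:
  C → f C (
  C → f C ( C
  C → f C ( f ,
  C → ( (

Found common prefix 'f C (' in productions for C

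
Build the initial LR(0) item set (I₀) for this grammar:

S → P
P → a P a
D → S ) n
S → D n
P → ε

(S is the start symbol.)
First, augment the grammar with S' → S
I₀ = CLOSURE({ [S' → . S] }):
  [S' → . S] has the dot before S: add [S → . P], [S → . D n]
  [S → . P] has the dot before P: add [P → . a P a], [P → .]
  [S → . D n] has the dot before D: add [D → . S ) n]
No further items can be added.

I₀ = { [D → . S ) n], [P → . a P a], [P → .], [S → . D n], [S → . P], [S' → . S] }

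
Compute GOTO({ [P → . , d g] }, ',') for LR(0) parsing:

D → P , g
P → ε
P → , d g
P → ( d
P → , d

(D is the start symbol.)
{ [P → , . d g] }

GOTO(I, ',') = CLOSURE({ [A → αX.β] : [A → α.Xβ] ∈ I, X = ',' })

Items with dot before ',', with the dot advanced:
  [P → . , d g] → [P → , . d g]
Closure adds nothing (no advanced item has the dot before a non-terminal).

GOTO = { [P → , . d g] }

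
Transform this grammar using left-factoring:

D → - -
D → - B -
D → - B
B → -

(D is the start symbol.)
Left-factoring transforms A → αβ₁ | αβ₂ into A → αA' and A' → β₁ | β₂
(α is the longest common prefix among the alternatives). Repeat until
no nonterminal has two alternatives with a common prefix.

Round 1: D has alternatives sharing prefix '-'. Introduce D': D → - D'
  Add: D' → -
  Add: D' → B -
  Add: D' → B

Round 2: D' has alternatives sharing prefix 'B'. Introduce D'': D' → B D''
  Add: D'' → -
  Add: D'' → ε

No remaining common prefixes — done.

Resulting grammar:
D → - D'
D' → -
D' → B D''
D'' → -
D'' → ε
B → -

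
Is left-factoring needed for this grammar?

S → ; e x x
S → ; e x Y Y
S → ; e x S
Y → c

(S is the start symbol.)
Yes, S has productions with common prefix '; e x'

Left-factoring is needed when two productions for the same non-terminal
share a common prefix on the right-hand side.

Productions for S:
  S → ; e x x
  S → ; e x Y Y
  S → ; e x S

Found common prefix '; e x' in productions for S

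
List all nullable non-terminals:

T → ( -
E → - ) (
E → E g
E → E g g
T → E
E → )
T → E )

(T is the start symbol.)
None

There are no ε-productions, so no non-terminal can derive ε.
No non-terminals are nullable.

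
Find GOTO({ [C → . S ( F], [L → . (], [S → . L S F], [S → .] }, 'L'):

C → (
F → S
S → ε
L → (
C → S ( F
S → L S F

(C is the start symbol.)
{ [L → . (], [S → . L S F], [S → .], [S → L . S F] }

GOTO(I, 'L') = CLOSURE({ [A → αX.β] : [A → α.Xβ] ∈ I, X = 'L' })

Items with dot before 'L', with the dot advanced:
  [S → . L S F] → [S → L . S F]
Closure of the advanced items:
  [S → L . S F] has the dot before S: add [S → .], [S → . L S F]
  [S → . L S F] has the dot before L: add [L → . (]

GOTO = { [L → . (], [S → . L S F], [S → .], [S → L . S F] }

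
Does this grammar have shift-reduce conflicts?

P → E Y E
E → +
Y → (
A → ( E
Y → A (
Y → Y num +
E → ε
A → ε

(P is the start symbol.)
A shift-reduce conflict occurs when an LR(0) state has both:
  - a complete (reduce) item [A → α .] (dot at the end), and
  - a shift item [B → β . c γ] (dot before a terminal).

Augment with P' → P and build the canonical LR(0) collection (I0 = CLOSURE({[P' → . P]}), then GOTO on every symbol after a dot until no new states appear). It has 12 states:
  I0: { [E → . +], [E → .], [P → . E Y E], [P' → . P] }  — shift, reduce
  I1: { [E → + .] }  — reduce
  I2: { [A → . ( E], [A → .], [P → E . Y E], [Y → . (], [Y → . A (], [Y → . Y num +] }  — shift, reduce
  I3: { [P' → P .] }  — accept
  I4: { [A → ( . E], [E → . +], [E → .], [Y → ( .] }  — shift, 2 reduces
  I5: { [Y → A . (] }  — shift
  I6: { [E → . +], [E → .], [P → E Y . E], [Y → Y . num +] }  — shift, reduce
  I7: { [P → E Y E .] }  — reduce
  I8: { [Y → Y num . +] }  — shift
  I9: { [Y → Y num + .] }  — reduce
  I10: { [Y → A ( .] }  — reduce
  I11: { [A → ( E .] }  — reduce

I0 contains reduce item [E → .] and shift item [E → . +] — shift-reduce conflict.
I2 contains reduce item [A → .] and shift items [A → . ( E], [Y → . (] — shift-reduce conflict.
I4 contains reduce items [E → .], [Y → ( .] and shift item [E → . +] — shift-reduce conflict.
I6 contains reduce item [E → .] and shift items [E → . +], [Y → Y . num +] — shift-reduce conflict.

Answer: Yes — I0: [E → .] vs [E → . +]; I2: [A → .] vs [A → . ( E]; I4: [E → .] vs [E → . +]; I6: [E → .] vs [E → . +]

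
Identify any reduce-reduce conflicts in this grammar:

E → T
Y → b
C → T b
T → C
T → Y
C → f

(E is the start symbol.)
No reduce-reduce conflicts

A reduce-reduce conflict occurs when an LR(0) state has two complete items [A → α .] and [B → β .] — both call for a reduction, and with no lookahead the parser cannot choose between them.

Augment with E' → E and build the canonical LR(0) collection (I0 = CLOSURE({[E' → . E]}), then GOTO on every symbol after a dot until no new states appear). It has 8 states:
  I0: { [C → . T b], [C → . f], [E → . T], [E' → . E], [T → . C], [T → . Y], [Y → . b] }  — shift
  I1: { [T → C .] }  — reduce
  I2: { [E' → E .] }  — accept
  I3: { [C → T . b], [E → T .] }  — shift, reduce
  I4: { [T → Y .] }  — reduce
  I5: { [Y → b .] }  — reduce
  I6: { [C → f .] }  — reduce
  I7: { [C → T b .] }  — reduce

No state contains more than one complete item.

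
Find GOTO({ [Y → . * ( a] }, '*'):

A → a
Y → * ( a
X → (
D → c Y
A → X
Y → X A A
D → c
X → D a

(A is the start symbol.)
{ [Y → * . ( a] }

GOTO(I, '*') = CLOSURE({ [A → αX.β] : [A → α.Xβ] ∈ I, X = '*' })

Items with dot before '*', with the dot advanced:
  [Y → . * ( a] → [Y → * . ( a]
Closure adds nothing (no advanced item has the dot before a non-terminal).

GOTO = { [Y → * . ( a] }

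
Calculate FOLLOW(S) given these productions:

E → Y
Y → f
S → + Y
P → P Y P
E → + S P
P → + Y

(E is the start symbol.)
{ '+' }

In E → + S P: S is followed by P, add FIRST(P) \ {ε} = { '+' }

Taking the union: FOLLOW(S) = { '+' }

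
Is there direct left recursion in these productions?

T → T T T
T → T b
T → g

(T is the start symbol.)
T → T T T: LEFT RECURSIVE (starts with T)
T → T b: LEFT RECURSIVE (starts with T)
T → g: starts with g

The grammar has direct left recursion on: T.

Answer: Yes, T is left-recursive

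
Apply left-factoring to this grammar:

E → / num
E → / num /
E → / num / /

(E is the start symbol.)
Left-factoring transforms A → αβ₁ | αβ₂ into A → αA' and A' → β₁ | β₂
(α is the longest common prefix among the alternatives). Repeat until
no nonterminal has two alternatives with a common prefix.

Round 1: E has alternatives sharing prefix '/ num'. Introduce E': E → / num E'
  Add: E' → ε
  Add: E' → /
  Add: E' → / /

Round 2: E' has alternatives sharing prefix '/'. Introduce E'': E' → / E''
  Add: E'' → ε
  Add: E'' → /

No remaining common prefixes — done.

Resulting grammar:
E → / num E'
E' → ε
E' → / E''
E'' → ε
E'' → /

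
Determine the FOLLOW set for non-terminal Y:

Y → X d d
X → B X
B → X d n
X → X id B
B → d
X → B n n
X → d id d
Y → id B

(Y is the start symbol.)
To compute FOLLOW(Y), find every occurrence of Y on a right-hand side N → α Y β: add FIRST(β) \ {ε}, and if β is empty or nullable also add FOLLOW(N). Iterate to a fixed point.

Y is the start symbol, so $ ∈ FOLLOW(Y).
Y does not occur on any right-hand side.

Taking the union: FOLLOW(Y) = { $ }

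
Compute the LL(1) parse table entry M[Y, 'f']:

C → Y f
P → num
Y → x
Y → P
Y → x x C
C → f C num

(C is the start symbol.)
Empty (error entry)

To find M[Y, 'f'], we find productions for Y where 'f' is in the predict set (PREDICT(N → α) = (FIRST(α) \ {ε}) ∪ (FOLLOW(N) if α ⇒* ε)).

Relevant sets:
  FIRST(P) = { 'num' }

Y → x: PREDICT = { 'x' }
Y → P: PREDICT = { 'num' }
Y → x x C: PREDICT = { 'x' }

M[Y, 'f'] is empty (no production applies)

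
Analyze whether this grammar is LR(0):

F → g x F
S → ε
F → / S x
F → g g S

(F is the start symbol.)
Augment with F' → F and build the canonical LR(0) collection (I0 = CLOSURE({[F' → . F]}), then GOTO on every symbol after a dot until no new states appear). It has 10 states:
  I0: { [F → . / S x], [F → . g g S], [F → . g x F], [F' → . F] }  — shift
  I1: { [F → / . S x], [S → .] }  — reduce
  I2: { [F' → F .] }  — accept
  I3: { [F → g . g S], [F → g . x F] }  — shift
  I4: { [F → g g . S], [S → .] }  — reduce
  I5: { [F → . / S x], [F → . g g S], [F → . g x F], [F → g x . F] }  — shift
  I6: { [F → g x F .] }  — reduce
  I7: { [F → g g S .] }  — reduce
  I8: { [F → / S . x] }  — shift
  I9: { [F → / S x .] }  — reduce

Every state is either a pure shift/goto state or contains exactly one complete item and nothing to shift — no conflicts. The grammar is LR(0).

Answer: Yes, the grammar is LR(0)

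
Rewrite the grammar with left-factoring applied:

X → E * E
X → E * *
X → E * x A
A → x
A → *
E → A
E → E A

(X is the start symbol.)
Left-factoring transforms A → αβ₁ | αβ₂ into A → αA' and A' → β₁ | β₂
(α is the longest common prefix among the alternatives). Repeat until
no nonterminal has two alternatives with a common prefix.

Round 1: X has alternatives sharing prefix 'E *'. Introduce X': X → E * X'
  Add: X' → E
  Add: X' → *
  Add: X' → x A

No remaining common prefixes — done.

Resulting grammar:
X → E * X'
X' → E
X' → *
X' → x A
A → x
A → *
E → A
E → E A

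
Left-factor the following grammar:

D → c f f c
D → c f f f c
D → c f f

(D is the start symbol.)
Left-factoring transforms A → αβ₁ | αβ₂ into A → αA' and A' → β₁ | β₂
(α is the longest common prefix among the alternatives). Repeat until
no nonterminal has two alternatives with a common prefix.

Round 1: D has alternatives sharing prefix 'c f f'. Introduce D': D → c f f D'
  Add: D' → c
  Add: D' → f c
  Add: D' → ε

No remaining common prefixes — done.

Resulting grammar:
D → c f f D'
D' → c
D' → f c
D' → ε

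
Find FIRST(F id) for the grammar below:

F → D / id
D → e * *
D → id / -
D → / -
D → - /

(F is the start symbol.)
FIRST sets of the non-terminals involved (from the grammar, by fixed-point iteration):
  FIRST(F) = { '-', '/', 'e', 'id' }

To compute FIRST(F id), process the symbols left to right:
Symbol F is a non-terminal. Add FIRST(F) \ {ε} = { '-', '/', 'e', 'id' }
F is not nullable (ε ∉ FIRST(F)), so stop here.
FIRST(F id) = { '-', '/', 'e', 'id' }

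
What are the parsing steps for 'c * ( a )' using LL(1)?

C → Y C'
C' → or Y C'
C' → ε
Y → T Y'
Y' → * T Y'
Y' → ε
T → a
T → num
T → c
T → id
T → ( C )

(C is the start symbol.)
LL(1) parsing maintains a stack (initially the start symbol over $) and the input. At each step: if the stack top is a terminal, match it against the current input token; if it is a non-terminal N, replace it with the RHS of M[N, lookahead] (the unique production whose predict set contains the lookahead).

Stack is shown with the top on the left.

Stack              Input        Action
--------------------------------------
C $                c * ( a ) $  output C → Y C'
Y C' $             c * ( a ) $  output Y → T Y'
T Y' C' $          c * ( a ) $  output T → c
c Y' C' $          c * ( a ) $  match 'c'
Y' C' $            * ( a ) $    output Y' → * T Y'
* T Y' C' $        * ( a ) $    match '*'
T Y' C' $          ( a ) $      output T → ( C )
( C ) Y' C' $      ( a ) $      match '('
C ) Y' C' $        a ) $        output C → Y C'
Y C' ) Y' C' $     a ) $        output Y → T Y'
T Y' C' ) Y' C' $  a ) $        output T → a
a Y' C' ) Y' C' $  a ) $        match 'a'
Y' C' ) Y' C' $    ) $          output Y' → ε
C' ) Y' C' $       ) $          output C' → ε
) Y' C' $          ) $          match ')'
Y' C' $            $            output Y' → ε
C' $               $            output C' → ε
$                  $            accept

The string is accepted.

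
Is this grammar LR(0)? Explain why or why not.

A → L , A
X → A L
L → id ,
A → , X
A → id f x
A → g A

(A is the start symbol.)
Yes, the grammar is LR(0)

Augment with A' → A and build the canonical LR(0) collection (I0 = CLOSURE({[A' → . A]}), then GOTO on every symbol after a dot until no new states appear). It has 16 states:
  I0: { [A → . , X], [A → . L , A], [A → . g A], [A → . id f x], [A' → . A], [L → . id ,] }  — shift
  I1: { [A → , . X], [A → . , X], [A → . L , A], [A → . g A], [A → . id f x], [L → . id ,], [X → . A L] }  — shift
  I2: { [A' → A .] }  — accept
  I3: { [A → L . , A] }  — shift
  I4: { [A → . , X], [A → . L , A], [A → . g A], [A → . id f x], [A → g . A], [L → . id ,] }  — shift
  I5: { [A → id . f x], [L → id . ,] }  — shift
  I6: { [L → id , .] }  — reduce
  I7: { [A → id f . x] }  — shift
  I8: { [A → id f x .] }  — reduce
  I9: { [A → g A .] }  — reduce
  I10: { [A → . , X], [A → . L , A], [A → . g A], [A → . id f x], [A → L , . A], [L → . id ,] }  — shift
  I11: { [A → L , A .] }  — reduce
  I12: { [L → . id ,], [X → A . L] }  — shift
  I13: { [A → , X .] }  — reduce
  I14: { [X → A L .] }  — reduce
  I15: { [L → id . ,] }  — shift

Every state is either a pure shift/goto state or contains exactly one complete item and nothing to shift — no conflicts. The grammar is LR(0).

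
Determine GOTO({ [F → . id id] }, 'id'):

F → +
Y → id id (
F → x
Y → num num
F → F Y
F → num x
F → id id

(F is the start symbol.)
{ [F → id . id] }

GOTO(I, 'id') = CLOSURE({ [A → αX.β] : [A → α.Xβ] ∈ I, X = 'id' })

Items with dot before 'id', with the dot advanced:
  [F → . id id] → [F → id . id]
Closure adds nothing (no advanced item has the dot before a non-terminal).

GOTO = { [F → id . id] }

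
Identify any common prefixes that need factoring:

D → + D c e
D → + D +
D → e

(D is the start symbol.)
Yes, D has productions with common prefix '+ D'

Left-factoring is needed when two productions for the same non-terminal
share a common prefix on the right-hand side.

Productions for D:
  D → + D c e
  D → + D +
  D → e

Found common prefix '+ D' in productions for D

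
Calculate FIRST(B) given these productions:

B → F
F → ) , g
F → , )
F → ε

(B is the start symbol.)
{ ')', ',', ε }

To compute FIRST(B), examine every production with B on the left-hand side, reading each right-hand side left to right until a non-nullable symbol is reached.

FIRST sets of the other non-terminals involved (by the same procedure, iterated to a fixed point):
  FIRST(F) = { ')', ',', ε }

From B → F:
  - F is a non-terminal: add FIRST(F) \ {ε} = { ')', ',' }
    F is nullable and nothing follows, so the whole right-hand side can vanish: ε ∈ FIRST(B)

Collecting: FIRST(B) = { ')', ',', ε }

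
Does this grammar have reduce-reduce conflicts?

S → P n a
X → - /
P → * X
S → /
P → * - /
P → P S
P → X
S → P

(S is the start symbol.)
Yes — I13: [P → * - / .] vs [X → - / .]

A reduce-reduce conflict occurs when an LR(0) state has two complete items [A → α .] and [B → β .] — both call for a reduction, and with no lookahead the parser cannot choose between them.

Augment with S' → S and build the canonical LR(0) collection (I0 = CLOSURE({[S' → . S]}), then GOTO on every symbol after a dot until no new states appear). It has 14 states:
  I0: { [P → . * - /], [P → . * X], [P → . P S], [P → . X], [S → . /], [S → . P n a], [S → . P], [S' → . S], [X → . - /] }  — shift
  I1: { [P → * . - /], [P → * . X], [X → . - /] }  — shift
  I2: { [X → - . /] }  — shift
  I3: { [S → / .] }  — reduce
  I4: { [P → . * - /], [P → . * X], [P → . P S], [P → . X], [P → P . S], [S → . /], [S → . P n a], [S → . P], [S → P . n a], [S → P .], [X → . - /] }  — shift, reduce
  I5: { [S' → S .] }  — accept
  I6: { [P → X .] }  — reduce
  I7: { [P → P S .] }  — reduce
  I8: { [S → P n . a] }  — shift
  I9: { [S → P n a .] }  — reduce
  I10: { [X → - / .] }  — reduce
  I11: { [P → * - . /], [X → - . /] }  — shift
  I12: { [P → * X .] }  — reduce
  I13: { [P → * - / .], [X → - / .] }  — 2 reduces

I13 contains complete items [P → * - / .], [X → - / .] — reduce-reduce conflict.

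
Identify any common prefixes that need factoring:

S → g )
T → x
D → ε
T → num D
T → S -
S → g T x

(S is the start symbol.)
Yes, S has productions with common prefix 'g'

Left-factoring is needed when two productions for the same non-terminal
share a common prefix on the right-hand side.

Productions for S:
  S → g )
  S → g T x
Productions for T:
  T → x
  T → num D
  T → S -

Found common prefix 'g' in productions for S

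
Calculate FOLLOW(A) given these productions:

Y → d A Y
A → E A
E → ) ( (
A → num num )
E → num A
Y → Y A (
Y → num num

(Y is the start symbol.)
{ '(', ')', 'd', 'num' }

To compute FOLLOW(A), find every occurrence of A on a right-hand side N → α A β: add FIRST(β) \ {ε}, and if β is empty or nullable also add FOLLOW(N). Iterate to a fixed point.

In Y → d A Y: A is followed by Y, add FIRST(Y) \ {ε} = { 'd', 'num' }
In A → E A: A is at the end; this adds FOLLOW(A) to itself — nothing new
In E → num A: A is at the end, add FOLLOW(E)
In Y → Y A (: A is followed by '(', add FIRST('(') \ {ε} = { '(' }

The FOLLOW sets referred to above (computed the same way, to a fixed point):
  FOLLOW(E) = { ')', 'num' }

Taking the union: FOLLOW(A) = { '(', ')', 'd', 'num' }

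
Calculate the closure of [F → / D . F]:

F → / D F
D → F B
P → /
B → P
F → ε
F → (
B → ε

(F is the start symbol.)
To compute CLOSURE, for each item [A → α.Bβ] where B is a non-terminal, add [B → .γ] for all productions B → γ; repeat for the newly added items until nothing changes.

Start with: [F → / D . F]
  [F → / D . F] has the dot before F: add [F → . / D F], [F → .], [F → . (]
No further items can be added.

CLOSURE = { [F → . (], [F → . / D F], [F → .], [F → / D . F] }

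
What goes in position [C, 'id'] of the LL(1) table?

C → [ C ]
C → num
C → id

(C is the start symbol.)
C → id

To find M[C, 'id'], we find productions for C where 'id' is in the predict set (PREDICT(N → α) = (FIRST(α) \ {ε}) ∪ (FOLLOW(N) if α ⇒* ε)).

C → [ C ]: PREDICT = { '[' }
C → num: PREDICT = { 'num' }
C → id: PREDICT = { 'id' }
  'id' is in predict set, so this production goes in M[C, 'id']

M[C, 'id'] = C → id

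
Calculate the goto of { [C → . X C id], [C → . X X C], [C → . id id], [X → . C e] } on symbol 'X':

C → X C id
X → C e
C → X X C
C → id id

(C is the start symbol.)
{ [C → . X C id], [C → . X X C], [C → . id id], [C → X . C id], [C → X . X C], [X → . C e] }

GOTO(I, 'X') = CLOSURE({ [A → αX.β] : [A → α.Xβ] ∈ I, X = 'X' })

Items with dot before 'X', with the dot advanced:
  [C → . X C id] → [C → X . C id]
  [C → . X X C] → [C → X . X C]
Closure of the advanced items:
  [C → X . C id] has the dot before C: add [C → . X C id], [C → . X X C], [C → . id id]
  [C → X . X C] has the dot before X: add [X → . C e]

GOTO = { [C → . X C id], [C → . X X C], [C → . id id], [C → X . C id], [C → X . X C], [X → . C e] }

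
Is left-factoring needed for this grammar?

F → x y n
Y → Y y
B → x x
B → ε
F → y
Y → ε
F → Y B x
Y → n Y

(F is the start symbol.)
Left-factoring is needed when two productions for the same non-terminal
share a common prefix on the right-hand side.

Productions for F:
  F → x y n
  F → y
  F → Y B x
Productions for Y:
  Y → Y y
  Y → ε
  Y → n Y
Productions for B:
  B → x x
  B → ε

No common prefixes found.

Answer: No, left-factoring is not needed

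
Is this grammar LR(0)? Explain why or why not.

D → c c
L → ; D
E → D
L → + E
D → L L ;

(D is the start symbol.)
Yes, the grammar is LR(0)

A grammar is LR(0) if no state in the canonical LR(0) collection has:
  - both a shift item (dot before a terminal) and a complete item (shift-reduce conflict), or
  - two or more complete items (reduce-reduce conflict; the accept item [D' → D .] counts as a complete item here).

Augment with D' → D and build the canonical LR(0) collection (I0 = CLOSURE({[D' → . D]}), then GOTO on every symbol after a dot until no new states appear). It has 12 states:
  I0: { [D → . L L ;], [D → . c c], [D' → . D], [L → . + E], [L → . ; D] }  — shift
  I1: { [D → . L L ;], [D → . c c], [E → . D], [L → + . E], [L → . + E], [L → . ; D] }  — shift
  I2: { [D → . L L ;], [D → . c c], [L → . + E], [L → . ; D], [L → ; . D] }  — shift
  I3: { [D' → D .] }  — accept
  I4: { [D → L . L ;], [L → . + E], [L → . ; D] }  — shift
  I5: { [D → c . c] }  — shift
  I6: { [D → c c .] }  — reduce
  I7: { [D → L L . ;] }  — shift
  I8: { [D → L L ; .] }  — reduce
  I9: { [L → ; D .] }  — reduce
  I10: { [E → D .] }  — reduce
  I11: { [L → + E .] }  — reduce

Every state is either a pure shift/goto state or contains exactly one complete item and nothing to shift — no conflicts. The grammar is LR(0).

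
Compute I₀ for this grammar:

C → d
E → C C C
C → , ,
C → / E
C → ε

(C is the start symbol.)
{ [C → . , ,], [C → . / E], [C → . d], [C → .], [C' → . C] }

First, augment the grammar with C' → C
I₀ = CLOSURE({ [C' → . C] }):
  [C' → . C] has the dot before C: add [C → . d], [C → . , ,], [C → . / E], [C → .]
No further items can be added.

I₀ = { [C → . , ,], [C → . / E], [C → . d], [C → .], [C' → . C] }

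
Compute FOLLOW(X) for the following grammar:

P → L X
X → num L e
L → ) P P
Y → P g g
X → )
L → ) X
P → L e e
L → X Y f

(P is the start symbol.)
To compute FOLLOW(X), find every occurrence of X on a right-hand side N → α X β: add FIRST(β) \ {ε}, and if β is empty or nullable also add FOLLOW(N). Iterate to a fixed point.

In P → L X: X is at the end, add FOLLOW(P)
In L → ) X: X is at the end, add FOLLOW(L)
In L → X Y f: X is followed by Y f, add FIRST(Y f) \ {ε} = { ')', 'num' }

The FOLLOW sets referred to above (computed the same way, to a fixed point):
  FOLLOW(P) = { $, ')', 'e', 'g', 'num' }
  FOLLOW(L) = { ')', 'e', 'num' }

Taking the union: FOLLOW(X) = { $, ')', 'e', 'g', 'num' }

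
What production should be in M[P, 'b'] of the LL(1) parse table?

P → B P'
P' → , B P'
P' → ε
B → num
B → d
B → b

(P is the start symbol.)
P → B P'

To find M[P, 'b'], we find productions for P where 'b' is in the predict set (PREDICT(N → α) = (FIRST(α) \ {ε}) ∪ (FOLLOW(N) if α ⇒* ε)).

Relevant sets:
  FIRST(B) = { 'b', 'd', 'num' }

P → B P': PREDICT = { 'b', 'd', 'num' }
  'b' is in predict set, so this production goes in M[P, 'b']

M[P, 'b'] = P → B P'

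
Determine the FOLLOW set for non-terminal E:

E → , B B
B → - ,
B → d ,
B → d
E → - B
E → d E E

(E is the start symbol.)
{ $, ',', '-', 'd' }

To compute FOLLOW(E), find every occurrence of E on a right-hand side N → α E β: add FIRST(β) \ {ε}, and if β is empty or nullable also add FOLLOW(N). Iterate to a fixed point.

E is the start symbol, so $ ∈ FOLLOW(E).
In E → d E E: E is followed by E, add FIRST(E) \ {ε} = { ',', '-', 'd' }
In E → d E E: E is at the end; this adds FOLLOW(E) to itself — nothing new

Taking the union: FOLLOW(E) = { $, ',', '-', 'd' }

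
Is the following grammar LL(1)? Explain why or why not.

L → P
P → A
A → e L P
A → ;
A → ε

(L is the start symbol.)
No. Predict set conflict for A: { 'e' }

Relevant sets:
  FOLLOW(A) = { $, ';', 'e' }

For A:
  PREDICT(A → e L P) = { 'e' }
  PREDICT(A → ';') = { ';' }
  PREDICT(A → ε) = { $, ';', 'e' }
L, P have a single production, so nothing to check there.

Conflict found: Predict set conflict for A: { 'e' }
The grammar is NOT LL(1).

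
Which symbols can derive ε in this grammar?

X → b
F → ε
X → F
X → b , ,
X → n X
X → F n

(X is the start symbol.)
A non-terminal is nullable if it can derive ε (the empty string): either it has an ε-production, or it has a production whose right-hand side consists entirely of nullable non-terminals.

ε-productions: F → ε
So F is immediately nullable.
X → F: every symbol on the right is nullable, so X is nullable too.
Every non-terminal is now nullable.
Nullable = { 'F', 'X' }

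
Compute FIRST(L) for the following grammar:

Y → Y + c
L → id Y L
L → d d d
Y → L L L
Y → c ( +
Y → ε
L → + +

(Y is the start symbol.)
{ '+', 'd', 'id' }

To compute FIRST(L), examine every production with L on the left-hand side, reading each right-hand side left to right until a non-nullable symbol is reached.

From L → id Y L:
  - id is a terminal: add 'id' and stop
From L → d d d:
  - d is a terminal: add 'd' and stop
From L → + +:
  - '+' is a terminal: add '+' and stop

Collecting: FIRST(L) = { '+', 'd', 'id' }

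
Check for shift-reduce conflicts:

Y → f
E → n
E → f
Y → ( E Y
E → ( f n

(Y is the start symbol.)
No shift-reduce conflicts

A shift-reduce conflict occurs when an LR(0) state has both:
  - a complete (reduce) item [A → α .] (dot at the end), and
  - a shift item [B → β . c γ] (dot before a terminal).

Augment with Y' → Y and build the canonical LR(0) collection (I0 = CLOSURE({[Y' → . Y]}), then GOTO on every symbol after a dot until no new states appear). It has 11 states:
  I0: { [Y → . ( E Y], [Y → . f], [Y' → . Y] }  — shift
  I1: { [E → . ( f n], [E → . f], [E → . n], [Y → ( . E Y] }  — shift
  I2: { [Y' → Y .] }  — accept
  I3: { [Y → f .] }  — reduce
  I4: { [E → ( . f n] }  — shift
  I5: { [Y → ( E . Y], [Y → . ( E Y], [Y → . f] }  — shift
  I6: { [E → f .] }  — reduce
  I7: { [E → n .] }  — reduce
  I8: { [Y → ( E Y .] }  — reduce
  I9: { [E → ( f . n] }  — shift
  I10: { [E → ( f n .] }  — reduce

No state contains both a complete item and a shift item.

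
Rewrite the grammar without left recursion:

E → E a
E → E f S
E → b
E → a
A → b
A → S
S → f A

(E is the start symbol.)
E → b E'
E → a E'
E' → a E'
E' → f S E'
E' → ε
A → b
A → S
S → f A

E is directly left-recursive. The standard transformation for
  A → A α₁ | ... | A α_m | β₁ | ... | β_n
is
  A  → β₁ A' | ... | β_n A'
  A' → α₁ A' | ... | α_m A' | ε

E → b becomes E → b E'
E → a becomes E → a E'
E → E a becomes E' → a E'
E → E f S becomes E' → f S E'
Add E' → ε

Productions for other non-terminals are unchanged:
  A → b
  A → S
  S → f A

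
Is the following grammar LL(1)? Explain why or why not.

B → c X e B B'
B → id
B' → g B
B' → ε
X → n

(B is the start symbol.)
No. Predict set conflict for B': { 'g' }

A grammar is LL(1) if for each non-terminal N with multiple productions, the predict sets of those productions are pairwise disjoint, where PREDICT(N → α) = (FIRST(α) \ {ε}) ∪ (FOLLOW(N) if α ⇒* ε).

Relevant sets:
  FOLLOW(B') = { $, 'g' }

For B:
  PREDICT(B → c X e B B') = { 'c' }
  PREDICT(B → id) = { 'id' }
For B':
  PREDICT(B' → g B) = { 'g' }
  PREDICT(B' → ε) = { $, 'g' }
X has a single production, so nothing to check there.

Conflict found: Predict set conflict for B': { 'g' }
The grammar is NOT LL(1).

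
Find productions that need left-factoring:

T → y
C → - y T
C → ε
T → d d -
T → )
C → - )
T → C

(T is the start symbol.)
Left-factoring is needed when two productions for the same non-terminal
share a common prefix on the right-hand side.

Productions for T:
  T → y
  T → d d -
  T → )
  T → C
Productions for C:
  C → - y T
  C → ε
  C → - )

Found common prefix '-' in productions for C

Answer: Yes, C has productions with common prefix '-'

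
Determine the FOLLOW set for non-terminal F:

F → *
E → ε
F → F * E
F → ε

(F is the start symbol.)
{ $, '*' }

To compute FOLLOW(F), find every occurrence of F on a right-hand side N → α F β: add FIRST(β) \ {ε}, and if β is empty or nullable also add FOLLOW(N). Iterate to a fixed point.

F is the start symbol, so $ ∈ FOLLOW(F).
In F → F * E: F is followed by '*' E, add FIRST('*' E) \ {ε} = { '*' }

Taking the union: FOLLOW(F) = { $, '*' }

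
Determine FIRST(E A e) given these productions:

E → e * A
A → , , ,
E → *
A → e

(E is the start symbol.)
FIRST sets of the non-terminals involved (from the grammar, by fixed-point iteration):
  FIRST(E) = { '*', 'e' }

To compute FIRST(E A e), process the symbols left to right:
Symbol E is a non-terminal. Add FIRST(E) \ {ε} = { '*', 'e' }
E is not nullable (ε ∉ FIRST(E)), so stop here.
FIRST(E A e) = { '*', 'e' }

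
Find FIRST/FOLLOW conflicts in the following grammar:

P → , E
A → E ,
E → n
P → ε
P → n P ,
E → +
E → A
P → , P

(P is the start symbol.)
A FIRST/FOLLOW conflict occurs when a non-terminal N has a nullable alternative N → β (β ⇒* ε) and another alternative N → α with FIRST(α) ∩ FOLLOW(N) ≠ ∅: on such a lookahead the parser cannot decide between expanding α and letting N vanish via β.

Nullable non-terminals: P.

P: nullable alternative(s) P → ε; FOLLOW(P) = { $, ',' }
  P → , E: FIRST \ {ε} = { ',' } — overlaps FOLLOW(P) on { ',' }: CONFLICT
  P → ε: FIRST \ {ε} = { } — this is the only nullable alternative, skip
  P → n P ,: FIRST \ {ε} = { 'n' } — disjoint from FOLLOW(P)
  P → , P: FIRST \ {ε} = { ',' } — overlaps FOLLOW(P) on { ',' }: CONFLICT

A, E have no nullable alternative, so no FIRST/FOLLOW check is needed there.

So the grammar has 2 FIRST/FOLLOW conflicts (marked CONFLICT above).

Answer: Yes. P → ',' E with FOLLOW(P) on { ',' }; P → ',' P with FOLLOW(P) on { ',' }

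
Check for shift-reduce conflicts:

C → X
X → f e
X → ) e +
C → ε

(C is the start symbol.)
Yes — I0: [C → .] vs [X → . ) e +]

Augment with C' → C and build the canonical LR(0) collection (I0 = CLOSURE({[C' → . C]}), then GOTO on every symbol after a dot until no new states appear). It has 8 states:
  I0: { [C → . X], [C → .], [C' → . C], [X → . ) e +], [X → . f e] }  — shift, reduce
  I1: { [X → ) . e +] }  — shift
  I2: { [C' → C .] }  — accept
  I3: { [C → X .] }  — reduce
  I4: { [X → f . e] }  — shift
  I5: { [X → f e .] }  — reduce
  I6: { [X → ) e . +] }  — shift
  I7: { [X → ) e + .] }  — reduce

I0 contains reduce item [C → .] and shift items [X → . ) e +], [X → . f e] — shift-reduce conflict.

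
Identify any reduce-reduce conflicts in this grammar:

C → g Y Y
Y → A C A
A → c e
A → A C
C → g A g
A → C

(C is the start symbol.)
Augment with C' → C and build the canonical LR(0) collection (I0 = CLOSURE({[C' → . C]}), then GOTO on every symbol after a dot until no new states appear). It has 14 states:
  I0: { [C → . g A g], [C → . g Y Y], [C' → . C] }  — shift
  I1: { [C' → C .] }  — accept
  I2: { [A → . A C], [A → . C], [A → . c e], [C → . g A g], [C → . g Y Y], [C → g . A g], [C → g . Y Y], [Y → . A C A] }  — shift
  I3: { [A → A . C], [C → . g A g], [C → . g Y Y], [C → g A . g], [Y → A . C A] }  — shift
  I4: { [A → C .] }  — reduce
  I5: { [A → . A C], [A → . C], [A → . c e], [C → . g A g], [C → . g Y Y], [C → g Y . Y], [Y → . A C A] }  — shift
  I6: { [A → c . e] }  — shift
  I7: { [A → c e .] }  — reduce
  I8: { [A → A . C], [C → . g A g], [C → . g Y Y], [Y → A . C A] }  — shift
  I9: { [C → g Y Y .] }  — reduce
  I10: { [A → . A C], [A → . C], [A → . c e], [A → A C .], [C → . g A g], [C → . g Y Y], [Y → A C . A] }  — shift, reduce
  I11: { [A → A . C], [C → . g A g], [C → . g Y Y], [Y → A C A .] }  — shift, reduce
  I12: { [A → A C .] }  — reduce
  I13: { [A → . A C], [A → . C], [A → . c e], [C → . g A g], [C → . g Y Y], [C → g . A g], [C → g . Y Y], [C → g A g .], [Y → . A C A] }  — shift, reduce

No state contains more than one complete item.

Answer: No reduce-reduce conflicts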